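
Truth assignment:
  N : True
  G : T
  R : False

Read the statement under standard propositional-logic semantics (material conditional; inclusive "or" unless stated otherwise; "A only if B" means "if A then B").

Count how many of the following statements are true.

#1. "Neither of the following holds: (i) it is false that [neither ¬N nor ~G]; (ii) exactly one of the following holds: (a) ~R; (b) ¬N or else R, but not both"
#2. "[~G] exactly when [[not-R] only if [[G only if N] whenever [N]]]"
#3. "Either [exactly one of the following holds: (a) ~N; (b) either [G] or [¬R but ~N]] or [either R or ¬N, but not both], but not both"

1

#1: Parsed as not (not N nor not G) nor (not R xor (not N xor R))

not N = not True = False
not G = not True = False
not N nor not G = False nor False = True
not (not N nor not G) = not True = False
not R = not False = True
not N = not True = False
not N xor R = False xor False = False
not R xor (not N xor R) = True xor False = True
not (not N nor not G) nor (not R xor (not N xor R)) = False nor True = False
Hence #1 is false.

#2: In symbols: not G iff (not R -> (N -> (G -> N)))

not G = not True = False
not R = not False = True
G -> N = True -> True = True
N -> (G -> N) = True -> True = True
not R -> (N -> (G -> N)) = True -> True = True
not G iff (not R -> (N -> (G -> N))) = False iff True = False
Hence #2 is false.

#3: This is (not N xor (G or (not R and not N))) xor (R xor not N).

not N = not True = False
not R = not False = True
not N = not True = False
not R and not N = True and False = False
G or (not R and not N) = True or False = True
not N xor (G or (not R and not N)) = False xor True = True
not N = not True = False
R xor not N = False xor False = False
(not N xor (G or (not R and not N))) xor (R xor not N) = True xor False = True
So #3 is true.

1 of the 3 statements is true (#3).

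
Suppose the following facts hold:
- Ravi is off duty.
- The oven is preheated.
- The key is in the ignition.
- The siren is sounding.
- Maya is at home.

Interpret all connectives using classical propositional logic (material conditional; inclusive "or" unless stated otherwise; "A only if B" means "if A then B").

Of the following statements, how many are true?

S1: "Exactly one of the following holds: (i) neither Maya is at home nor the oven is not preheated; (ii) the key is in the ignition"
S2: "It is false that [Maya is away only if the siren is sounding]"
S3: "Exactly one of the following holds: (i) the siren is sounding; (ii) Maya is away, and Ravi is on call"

2

Let L = "Maya is at home" (T), S = "the oven is preheated" (T), D = "the key is in the ignition" (T), Q = "the siren is sounding" (T), U = "Ravi is on call" (F).

S1: Parsed as (L nor ~S) xor D

~S = ~T = F
L nor ~S = T nor F = F
(L nor ~S) xor D = F xor T = T
Thus S1 is true.

S2: In symbols: ~(~L -> Q)

~L = ~T = F
~L -> Q = F -> T = T
~(~L -> Q) = ~T = F
So S2 is false.

S3: Parsed as Q xor (~L & U)

~L = ~T = F
~L & U = F & F = F
Q xor (~L & U) = T xor F = T
So S3 is true.

2 of the 3 statements are true (S1, S3).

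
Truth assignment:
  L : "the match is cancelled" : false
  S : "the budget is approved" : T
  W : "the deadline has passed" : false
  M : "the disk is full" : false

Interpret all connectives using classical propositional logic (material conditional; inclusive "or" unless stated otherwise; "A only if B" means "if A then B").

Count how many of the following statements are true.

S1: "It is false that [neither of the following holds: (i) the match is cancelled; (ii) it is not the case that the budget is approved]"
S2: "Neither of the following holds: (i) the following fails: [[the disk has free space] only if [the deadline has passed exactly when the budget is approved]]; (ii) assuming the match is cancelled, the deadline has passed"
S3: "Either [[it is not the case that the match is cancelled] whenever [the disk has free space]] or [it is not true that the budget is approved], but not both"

S1: Parsed as ¬(L ↓ ¬S)

¬S = ¬T = F
L ↓ ¬S = F ↓ F = T
¬(L ↓ ¬S) = ¬T = F
Thus S1 is false.

S2: Formalization: ¬(¬M → (W ↔ S)) ↓ (L → W)

¬M = ¬F = T
W ↔ S = F ↔ T = F
¬M → (W ↔ S) = T → F = F
¬(¬M → (W ↔ S)) = ¬F = T
L → W = F → F = T
¬(¬M → (W ↔ S)) ↓ (L → W) = T ↓ T = F
Thus S2 is false.

S3: Formalization: (¬M → ¬L) ⊕ ¬S

¬M = ¬F = T
¬L = ¬F = T
¬M → ¬L = T → T = T
¬S = ¬T = F
(¬M → ¬L) ⊕ ¬S = T ⊕ F = T
Hence S3 is true.

1 of the 3 statements is true (S3).

1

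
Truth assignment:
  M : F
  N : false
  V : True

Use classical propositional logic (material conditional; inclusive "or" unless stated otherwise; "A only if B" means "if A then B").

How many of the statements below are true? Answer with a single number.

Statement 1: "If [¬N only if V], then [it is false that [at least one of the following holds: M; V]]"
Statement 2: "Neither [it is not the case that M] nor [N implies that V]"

0

Statement 1: In symbols: (~N -> V) -> ~(M | V)

~N = ~F = T
~N -> V = T -> T = T
M | V = F | T = T
~(M | V) = ~T = F
(~N -> V) -> ~(M | V) = T -> F = F
Thus Statement 1 is false.

Statement 2: In symbols: ~M nor (N -> V)

~M = ~F = T
N -> V = F -> T = T
~M nor (N -> V) = T nor T = F
Hence Statement 2 is false.

Count: 0.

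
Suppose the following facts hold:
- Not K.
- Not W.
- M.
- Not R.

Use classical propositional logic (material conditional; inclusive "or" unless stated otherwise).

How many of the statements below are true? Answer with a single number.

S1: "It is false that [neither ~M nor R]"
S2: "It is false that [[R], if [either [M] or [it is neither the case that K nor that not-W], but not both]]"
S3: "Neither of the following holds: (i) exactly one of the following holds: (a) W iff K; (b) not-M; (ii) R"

1

S1: This is not (not M nor R).

not M = not True = False
not M nor R = False nor False = True
not (not M nor R) = not True = False
Thus S1 is false.

S2: Formalization: not ((M xor (K nor not W)) -> R)

not W = not False = True
K nor not W = False nor True = False
M xor (K nor not W) = True xor False = True
(M xor (K nor not W)) -> R = True -> False = False
not ((M xor (K nor not W)) -> R) = not False = True
Hence S2 is true.

S3: Formalization: ((W iff K) xor not M) nor R

W iff K = False iff False = True
not M = not True = False
(W iff K) xor not M = True xor False = True
((W iff K) xor not M) nor R = True nor False = False
Hence S3 is false.

Count: 1.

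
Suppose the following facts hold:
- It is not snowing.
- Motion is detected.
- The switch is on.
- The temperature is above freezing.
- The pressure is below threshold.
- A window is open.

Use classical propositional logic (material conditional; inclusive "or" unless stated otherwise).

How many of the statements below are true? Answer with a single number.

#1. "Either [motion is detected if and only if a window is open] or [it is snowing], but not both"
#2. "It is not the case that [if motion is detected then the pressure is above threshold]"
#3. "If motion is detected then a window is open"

Let Q = "motion is detected" (T), V = "a window is open" (T), P = "it is snowing" (F), U = "the pressure is above threshold" (F).

#1: Parsed as (Q <-> V) xor P

Q <-> V = T <-> T = T
(Q <-> V) xor P = T xor F = T
Thus #1 is true.

#2: This is ~(Q -> U).

Q -> U = T -> F = F
~(Q -> U) = ~F = T
Thus #2 is true.

#3: Parsed as Q -> V

Q -> V = T -> T = T
Thus #3 is true.

Count: 3.

3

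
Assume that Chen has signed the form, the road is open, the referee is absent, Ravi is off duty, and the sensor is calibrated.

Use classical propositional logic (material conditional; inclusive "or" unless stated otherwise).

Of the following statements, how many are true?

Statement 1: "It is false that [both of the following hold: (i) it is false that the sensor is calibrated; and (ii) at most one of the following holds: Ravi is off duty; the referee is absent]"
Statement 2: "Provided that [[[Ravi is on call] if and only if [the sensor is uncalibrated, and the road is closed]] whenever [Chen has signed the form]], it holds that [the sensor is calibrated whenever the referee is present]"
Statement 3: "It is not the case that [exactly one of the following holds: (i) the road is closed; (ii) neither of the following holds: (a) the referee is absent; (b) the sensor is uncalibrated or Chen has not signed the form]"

3

Let U = "the sensor is calibrated" (True), S = "Ravi is on call" (False), R = "the referee is present" (False), P = "Chen has signed the form" (True), Q = "the road is closed" (False).

Statement 1: Parsed as not (not U and (not S nand not R))

not U = not True = False
not S = not False = True
not R = not False = True
not S nand not R = True nand True = False
not U and (not S nand not R) = False and False = False
not (not U and (not S nand not R)) = not False = True
So Statement 1 is true.

Statement 2: This is (P -> (S iff (not U and Q))) -> (R -> U).

not U = not True = False
not U and Q = False and False = False
S iff (not U and Q) = False iff False = True
P -> (S iff (not U and Q)) = True -> True = True
R -> U = False -> True = True
(P -> (S iff (not U and Q))) -> (R -> U) = True -> True = True
Thus Statement 2 is true.

Statement 3: Parsed as not (Q xor (not R nor (not U or not P)))

not R = not False = True
not U = not True = False
not P = not True = False
not U or not P = False or False = False
not R nor (not U or not P) = True nor False = False
Q xor (not R nor (not U or not P)) = False xor False = False
not (Q xor (not R nor (not U or not P))) = not False = True
Thus Statement 3 is true.

Count: 3.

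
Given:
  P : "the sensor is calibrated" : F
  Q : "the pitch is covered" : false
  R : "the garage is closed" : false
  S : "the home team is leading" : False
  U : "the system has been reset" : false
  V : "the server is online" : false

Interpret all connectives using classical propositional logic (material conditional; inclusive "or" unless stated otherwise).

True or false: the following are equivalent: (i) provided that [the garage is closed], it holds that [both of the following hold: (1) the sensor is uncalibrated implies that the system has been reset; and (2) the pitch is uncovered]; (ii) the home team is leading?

False

Values: R=F, P=F, U=F, Q=F, S=F.
In symbols: (R → ((¬P → U) ∧ ¬Q)) ↔ S

¬P = ¬F = T
¬P → U = T → F = F
¬Q = ¬F = T
(¬P → U) ∧ ¬Q = F ∧ T = F
R → ((¬P → U) ∧ ¬Q) = F → F = T
(R → ((¬P → U) ∧ ¬Q)) ↔ S = T ↔ F = F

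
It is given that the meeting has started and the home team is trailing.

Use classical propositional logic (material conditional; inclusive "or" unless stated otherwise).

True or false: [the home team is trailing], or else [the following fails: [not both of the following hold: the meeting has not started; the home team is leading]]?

True.

Let Q = "the home team is leading" (False), P = "the meeting has started" (True).
Formalization: not Q or not (not P nand Q)

not Q = not False = True
not P = not True = False
not P nand Q = False nand False = True
not (not P nand Q) = not True = False
not Q or not (not P nand Q) = True or False = True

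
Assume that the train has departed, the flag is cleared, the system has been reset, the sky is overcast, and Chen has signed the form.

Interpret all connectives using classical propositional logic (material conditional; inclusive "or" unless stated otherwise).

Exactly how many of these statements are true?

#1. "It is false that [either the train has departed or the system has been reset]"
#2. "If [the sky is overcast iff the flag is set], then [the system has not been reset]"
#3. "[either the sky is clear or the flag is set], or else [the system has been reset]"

2

Let M = "the train has departed" (True), G = "the system has been reset" (True), L = "the sky is overcast" (True), N = "the flag is set" (False).

#1: Parsed as not (M or G)

M or G = True or True = True
not (M or G) = not True = False
Thus #1 is false.

#2: This is (L iff N) -> not G.

L iff N = True iff False = False
not G = not True = False
(L iff N) -> not G = False -> False = True
So #2 is true.

#3: Parsed as (not L or N) or G

not L = not True = False
not L or N = False or False = False
(not L or N) or G = False or True = True
So #3 is true.

2 of the 3 statements are true (#2, #3).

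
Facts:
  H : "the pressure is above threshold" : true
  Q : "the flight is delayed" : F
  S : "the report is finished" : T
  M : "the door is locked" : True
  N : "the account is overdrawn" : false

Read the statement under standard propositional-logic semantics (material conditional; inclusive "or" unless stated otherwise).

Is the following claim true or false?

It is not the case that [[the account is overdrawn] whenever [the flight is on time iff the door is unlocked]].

false

In symbols: ~((~Q <-> ~M) -> N)

~Q = ~F = T
~M = ~T = F
~Q <-> ~M = T <-> F = F
(~Q <-> ~M) -> N = F -> F = T
~((~Q <-> ~M) -> N) = ~T = F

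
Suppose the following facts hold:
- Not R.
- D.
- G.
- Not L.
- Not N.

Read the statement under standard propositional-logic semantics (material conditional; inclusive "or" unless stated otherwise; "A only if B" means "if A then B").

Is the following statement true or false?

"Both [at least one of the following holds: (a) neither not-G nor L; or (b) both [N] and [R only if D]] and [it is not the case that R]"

True

Parsed as ((¬G ↓ L) ∨ (N ∧ (R → D))) ∧ ¬R

¬G = ¬T = F
¬G ↓ L = F ↓ F = T
R → D = F → T = T
N ∧ (R → D) = F ∧ T = F
(¬G ↓ L) ∨ (N ∧ (R → D)) = T ∨ F = T
¬R = ¬F = T
((¬G ↓ L) ∨ (N ∧ (R → D))) ∧ ¬R = T ∧ T = T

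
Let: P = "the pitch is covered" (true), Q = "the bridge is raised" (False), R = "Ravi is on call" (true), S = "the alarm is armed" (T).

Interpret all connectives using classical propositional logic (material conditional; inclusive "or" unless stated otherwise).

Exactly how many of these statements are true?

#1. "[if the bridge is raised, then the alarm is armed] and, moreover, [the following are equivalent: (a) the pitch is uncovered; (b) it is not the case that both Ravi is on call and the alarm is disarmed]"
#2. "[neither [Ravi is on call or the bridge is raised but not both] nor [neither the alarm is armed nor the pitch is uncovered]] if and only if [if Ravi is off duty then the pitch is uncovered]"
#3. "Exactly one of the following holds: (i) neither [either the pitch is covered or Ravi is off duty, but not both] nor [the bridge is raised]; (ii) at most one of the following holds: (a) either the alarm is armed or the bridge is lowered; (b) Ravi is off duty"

1

#1: This is (Q -> S) and (not P iff (R nand not S)).

Q -> S = False -> True = True
not P = not True = False
not S = not True = False
R nand not S = True nand False = True
not P iff (R nand not S) = False iff True = False
(Q -> S) and (not P iff (R nand not S)) = True and False = False
So #1 is false.

#2: This is ((R xor Q) nor (S nor not P)) iff (not R -> not P).

R xor Q = True xor False = True
not P = not True = False
S nor not P = True nor False = False
(R xor Q) nor (S nor not P) = True nor False = False
not R = not True = False
not P = not True = False
not R -> not P = False -> False = True
((R xor Q) nor (S nor not P)) iff (not R -> not P) = False iff True = False
Hence #2 is false.

#3: In symbols: ((P xor not R) nor Q) xor ((S or not Q) nand not R)

not R = not True = False
P xor not R = True xor False = True
(P xor not R) nor Q = True nor False = False
not Q = not False = True
S or not Q = True or True = True
not R = not True = False
(S or not Q) nand not R = True nand False = True
((P xor not R) nor Q) xor ((S or not Q) nand not R) = False xor True = True
Thus #3 is true.

1 of the 3 statements is true.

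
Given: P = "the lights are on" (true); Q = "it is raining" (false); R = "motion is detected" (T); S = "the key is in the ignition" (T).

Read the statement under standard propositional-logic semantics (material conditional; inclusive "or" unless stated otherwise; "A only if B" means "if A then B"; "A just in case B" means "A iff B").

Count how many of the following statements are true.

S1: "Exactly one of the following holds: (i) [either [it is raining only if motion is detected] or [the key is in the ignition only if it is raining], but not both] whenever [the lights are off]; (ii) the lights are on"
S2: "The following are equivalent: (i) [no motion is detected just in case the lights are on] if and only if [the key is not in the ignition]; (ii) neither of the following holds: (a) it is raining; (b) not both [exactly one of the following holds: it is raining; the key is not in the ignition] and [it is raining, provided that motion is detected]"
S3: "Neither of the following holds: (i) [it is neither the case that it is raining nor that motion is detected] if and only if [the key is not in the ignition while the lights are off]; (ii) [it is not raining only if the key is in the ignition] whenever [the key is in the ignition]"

S1: This is (~P -> ((Q -> R) xor (S -> Q))) xor P.

~P = ~T = F
Q -> R = F -> T = T
S -> Q = T -> F = F
(Q -> R) xor (S -> Q) = T xor F = T
~P -> ((Q -> R) xor (S -> Q)) = F -> T = T
(~P -> ((Q -> R) xor (S -> Q))) xor P = T xor T = F
Hence S1 is false.

S2: Parsed as ((~R <-> P) <-> ~S) <-> (Q nor ((Q xor ~S) nand (R -> Q)))

~R = ~T = F
~R <-> P = F <-> T = F
~S = ~T = F
(~R <-> P) <-> ~S = F <-> F = T
~S = ~T = F
Q xor ~S = F xor F = F
R -> Q = T -> F = F
(Q xor ~S) nand (R -> Q) = F nand F = T
Q nor ((Q xor ~S) nand (R -> Q)) = F nor T = F
((~R <-> P) <-> ~S) <-> (Q nor ((Q xor ~S) nand (R -> Q))) = T <-> F = F
Hence S2 is false.

S3: In symbols: ((Q nor R) <-> (~S & ~P)) nor (S -> (~Q -> S))

Q nor R = F nor T = F
~S = ~T = F
~P = ~T = F
~S & ~P = F & F = F
(Q nor R) <-> (~S & ~P) = F <-> F = T
~Q = ~F = T
~Q -> S = T -> T = T
S -> (~Q -> S) = T -> T = T
((Q nor R) <-> (~S & ~P)) nor (S -> (~Q -> S)) = T nor T = F
Hence S3 is false.

Count: 0.

0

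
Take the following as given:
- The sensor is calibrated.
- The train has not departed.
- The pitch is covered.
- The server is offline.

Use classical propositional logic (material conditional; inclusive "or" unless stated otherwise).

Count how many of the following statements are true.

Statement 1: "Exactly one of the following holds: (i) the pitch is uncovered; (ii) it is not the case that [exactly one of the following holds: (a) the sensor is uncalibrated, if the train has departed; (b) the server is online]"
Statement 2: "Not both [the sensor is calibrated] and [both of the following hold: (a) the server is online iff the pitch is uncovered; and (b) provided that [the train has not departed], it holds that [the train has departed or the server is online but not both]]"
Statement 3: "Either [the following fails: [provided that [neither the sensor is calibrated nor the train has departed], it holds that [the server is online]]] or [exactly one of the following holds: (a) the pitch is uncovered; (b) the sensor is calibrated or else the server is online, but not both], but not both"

Let R = "the pitch is covered" (True), N = "the train has departed" (False), K = "the sensor is calibrated" (True), M = "the server is online" (False).

Statement 1: Formalization: not R xor not ((N -> not K) xor M)

not R = not True = False
not K = not True = False
N -> not K = False -> False = True
(N -> not K) xor M = True xor False = True
not ((N -> not K) xor M) = not True = False
not R xor not ((N -> not K) xor M) = False xor False = False
Thus Statement 1 is false.

Statement 2: Parsed as K nand ((M iff not R) and (not N -> (N xor M)))

not R = not True = False
M iff not R = False iff False = True
not N = not False = True
N xor M = False xor False = False
not N -> (N xor M) = True -> False = False
(M iff not R) and (not N -> (N xor M)) = True and False = False
K nand ((M iff not R) and (not N -> (N xor M))) = True nand False = True
Hence Statement 2 is true.

Statement 3: Parsed as not ((K nor N) -> M) xor (not R xor (K xor M))

K nor N = True nor False = False
(K nor N) -> M = False -> False = True
not ((K nor N) -> M) = not True = False
not R = not True = False
K xor M = True xor False = True
not R xor (K xor M) = False xor True = True
not ((K nor N) -> M) xor (not R xor (K xor M)) = False xor True = True
Hence Statement 3 is true.

Count: 2.

2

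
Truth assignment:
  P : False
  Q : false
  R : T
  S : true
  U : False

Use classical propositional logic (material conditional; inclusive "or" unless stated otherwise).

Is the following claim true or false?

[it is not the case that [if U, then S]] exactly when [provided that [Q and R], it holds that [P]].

Values: U=F, S=T, Q=F, R=T, P=F.
Parsed as ¬(U → S) ↔ ((Q ∧ R) → P)

U → S = F → T = T
¬(U → S) = ¬T = F
Q ∧ R = F ∧ T = F
(Q ∧ R) → P = F → F = T
¬(U → S) ↔ ((Q ∧ R) → P) = F ↔ T = F

false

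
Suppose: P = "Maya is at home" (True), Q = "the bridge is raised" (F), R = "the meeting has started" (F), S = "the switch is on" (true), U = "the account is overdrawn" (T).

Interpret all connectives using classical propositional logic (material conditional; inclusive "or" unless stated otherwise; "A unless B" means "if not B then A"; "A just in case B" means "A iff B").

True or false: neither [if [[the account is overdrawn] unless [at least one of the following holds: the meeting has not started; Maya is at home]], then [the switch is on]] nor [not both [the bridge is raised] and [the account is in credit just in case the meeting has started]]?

The statement is false.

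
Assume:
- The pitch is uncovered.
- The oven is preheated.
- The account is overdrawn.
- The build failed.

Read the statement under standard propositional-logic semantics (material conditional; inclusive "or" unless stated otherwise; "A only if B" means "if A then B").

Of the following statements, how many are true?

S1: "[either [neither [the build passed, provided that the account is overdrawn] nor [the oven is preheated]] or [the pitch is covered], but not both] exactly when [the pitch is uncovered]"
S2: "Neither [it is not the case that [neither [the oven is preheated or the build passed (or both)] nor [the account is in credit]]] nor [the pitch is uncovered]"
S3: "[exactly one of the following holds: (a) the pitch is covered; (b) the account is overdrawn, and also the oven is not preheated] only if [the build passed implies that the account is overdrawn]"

1

Let R = "the account is overdrawn" (T), S = "the build passed" (F), Q = "the oven is preheated" (T), P = "the pitch is covered" (F).

S1: Formalization: (((R → S) ↓ Q) ⊕ P) ↔ ¬P

R → S = T → F = F
(R → S) ↓ Q = F ↓ T = F
((R → S) ↓ Q) ⊕ P = F ⊕ F = F
¬P = ¬F = T
(((R → S) ↓ Q) ⊕ P) ↔ ¬P = F ↔ T = F
Thus S1 is false.

S2: This is ¬((Q ∨ S) ↓ ¬R) ↓ ¬P.

Q ∨ S = T ∨ F = T
¬R = ¬T = F
(Q ∨ S) ↓ ¬R = T ↓ F = F
¬((Q ∨ S) ↓ ¬R) = ¬F = T
¬P = ¬F = T
¬((Q ∨ S) ↓ ¬R) ↓ ¬P = T ↓ T = F
Hence S2 is false.

S3: This is (P ⊕ (R ∧ ¬Q)) → (S → R).

¬Q = ¬T = F
R ∧ ¬Q = T ∧ F = F
P ⊕ (R ∧ ¬Q) = F ⊕ F = F
S → R = F → T = T
(P ⊕ (R ∧ ¬Q)) → (S → R) = F → T = T
Thus S3 is true.

1 of the 3 statements is true.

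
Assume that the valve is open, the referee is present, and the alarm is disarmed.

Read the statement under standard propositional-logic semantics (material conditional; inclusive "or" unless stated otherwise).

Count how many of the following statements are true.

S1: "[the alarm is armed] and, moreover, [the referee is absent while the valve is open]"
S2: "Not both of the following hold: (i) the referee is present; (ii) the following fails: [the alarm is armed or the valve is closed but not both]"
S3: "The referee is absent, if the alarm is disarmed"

Let D = "the alarm is armed" (F), P = "the referee is present" (T), S = "the valve is open" (T).

S1: Formalization: D ∧ (¬P ∧ S)

¬P = ¬T = F
¬P ∧ S = F ∧ T = F
D ∧ (¬P ∧ S) = F ∧ F = F
Hence S1 is false.

S2: Parsed as P ↑ ¬(D ⊕ ¬S)

¬S = ¬T = F
D ⊕ ¬S = F ⊕ F = F
¬(D ⊕ ¬S) = ¬F = T
P ↑ ¬(D ⊕ ¬S) = T ↑ T = F
So S2 is false.

S3: This is ¬D → ¬P.

¬D = ¬F = T
¬P = ¬T = F
¬D → ¬P = T → F = F
Hence S3 is false.

Count: 0.

0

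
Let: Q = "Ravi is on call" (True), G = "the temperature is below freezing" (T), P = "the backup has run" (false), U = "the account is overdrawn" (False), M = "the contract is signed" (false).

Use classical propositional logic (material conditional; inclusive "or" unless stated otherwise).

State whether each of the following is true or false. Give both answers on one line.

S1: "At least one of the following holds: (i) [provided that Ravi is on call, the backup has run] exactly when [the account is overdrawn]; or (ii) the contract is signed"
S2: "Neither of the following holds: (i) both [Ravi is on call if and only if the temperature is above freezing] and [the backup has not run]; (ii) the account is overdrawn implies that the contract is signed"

S1: Parsed as ((Q -> P) iff U) or M

Q -> P = True -> False = False
(Q -> P) iff U = False iff False = True
((Q -> P) iff U) or M = True or False = True
Thus S1 is true.

S2: This is ((Q iff not G) and not P) nor (U -> M).

not G = not True = False
Q iff not G = True iff False = False
not P = not False = True
(Q iff not G) and not P = False and True = False
U -> M = False -> False = True
((Q iff not G) and not P) nor (U -> M) = False nor True = False
Hence S2 is false.

S1 true / S2 false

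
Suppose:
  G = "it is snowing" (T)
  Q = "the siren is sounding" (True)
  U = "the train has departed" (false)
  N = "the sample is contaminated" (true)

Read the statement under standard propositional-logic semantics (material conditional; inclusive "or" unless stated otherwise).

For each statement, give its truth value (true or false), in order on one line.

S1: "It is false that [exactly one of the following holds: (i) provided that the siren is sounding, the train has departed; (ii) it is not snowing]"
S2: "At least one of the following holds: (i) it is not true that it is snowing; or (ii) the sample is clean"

S1: In symbols: not ((Q -> U) xor not G)

Q -> U = True -> False = False
not G = not True = False
(Q -> U) xor not G = False xor False = False
not ((Q -> U) xor not G) = not False = True
So S1 is true.

S2: In symbols: not G or not N

not G = not True = False
not N = not True = False
not G or not N = False or False = False
Hence S2 is false.

S1 T, S2 F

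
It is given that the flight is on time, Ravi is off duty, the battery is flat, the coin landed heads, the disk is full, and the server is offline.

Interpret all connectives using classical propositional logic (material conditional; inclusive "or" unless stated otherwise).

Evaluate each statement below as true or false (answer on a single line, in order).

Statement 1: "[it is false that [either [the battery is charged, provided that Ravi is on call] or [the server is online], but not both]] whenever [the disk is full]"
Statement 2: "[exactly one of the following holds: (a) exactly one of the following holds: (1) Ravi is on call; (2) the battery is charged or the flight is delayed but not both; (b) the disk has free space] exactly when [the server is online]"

Statement 1 false; Statement 2 true

Let U = "the disk is full" (T), Q = "Ravi is on call" (F), R = "the battery is charged" (F), V = "the server is online" (F), P = "the flight is delayed" (F).

Statement 1: This is U → ¬((Q → R) ⊕ V).

Q → R = F → F = T
(Q → R) ⊕ V = T ⊕ F = T
¬((Q → R) ⊕ V) = ¬T = F
U → ¬((Q → R) ⊕ V) = T → F = F
Hence Statement 1 is false.

Statement 2: This is ((Q ⊕ (R ⊕ P)) ⊕ ¬U) ↔ V.

R ⊕ P = F ⊕ F = F
Q ⊕ (R ⊕ P) = F ⊕ F = F
¬U = ¬T = F
(Q ⊕ (R ⊕ P)) ⊕ ¬U = F ⊕ F = F
((Q ⊕ (R ⊕ P)) ⊕ ¬U) ↔ V = F ↔ F = T
Hence Statement 2 is true.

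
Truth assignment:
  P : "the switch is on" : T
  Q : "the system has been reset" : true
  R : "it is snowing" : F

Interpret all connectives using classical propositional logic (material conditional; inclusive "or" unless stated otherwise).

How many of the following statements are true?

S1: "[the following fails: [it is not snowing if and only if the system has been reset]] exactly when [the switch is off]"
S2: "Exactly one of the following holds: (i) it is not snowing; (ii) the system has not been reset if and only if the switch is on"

2

S1: Parsed as ~(~R <-> Q) <-> ~P

~R = ~F = T
~R <-> Q = T <-> T = T
~(~R <-> Q) = ~T = F
~P = ~T = F
~(~R <-> Q) <-> ~P = F <-> F = T
Hence S1 is true.

S2: Formalization: ~R xor (~Q <-> P)

~R = ~F = T
~Q = ~T = F
~Q <-> P = F <-> T = F
~R xor (~Q <-> P) = T xor F = T
Hence S2 is true.

Count: 2.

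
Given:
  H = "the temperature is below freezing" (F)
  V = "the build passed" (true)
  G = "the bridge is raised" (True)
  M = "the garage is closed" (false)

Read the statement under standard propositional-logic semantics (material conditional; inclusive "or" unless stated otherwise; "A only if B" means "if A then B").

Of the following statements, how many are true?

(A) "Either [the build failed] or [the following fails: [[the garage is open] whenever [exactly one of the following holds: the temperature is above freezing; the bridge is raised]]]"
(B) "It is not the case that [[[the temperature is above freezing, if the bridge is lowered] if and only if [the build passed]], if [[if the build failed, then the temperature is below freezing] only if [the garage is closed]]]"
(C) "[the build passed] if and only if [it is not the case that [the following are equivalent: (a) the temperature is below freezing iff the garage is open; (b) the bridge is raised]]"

(A): This is ~V | ~((~H xor G) -> ~M).

~V = ~T = F
~H = ~F = T
~H xor G = T xor T = F
~M = ~F = T
(~H xor G) -> ~M = F -> T = T
~((~H xor G) -> ~M) = ~T = F
~V | ~((~H xor G) -> ~M) = F | F = F
So (A) is false.

(B): Formalization: ~(((~V -> H) -> M) -> ((~G -> ~H) <-> V))

~V = ~T = F
~V -> H = F -> F = T
(~V -> H) -> M = T -> F = F
~G = ~T = F
~H = ~F = T
~G -> ~H = F -> T = T
(~G -> ~H) <-> V = T <-> T = T
((~V -> H) -> M) -> ((~G -> ~H) <-> V) = F -> T = T
~(((~V -> H) -> M) -> ((~G -> ~H) <-> V)) = ~T = F
Thus (B) is false.

(C): This is V <-> ~((H <-> ~M) <-> G).

~M = ~F = T
H <-> ~M = F <-> T = F
(H <-> ~M) <-> G = F <-> T = F
~((H <-> ~M) <-> G) = ~F = T
V <-> ~((H <-> ~M) <-> G) = T <-> T = T
Hence (C) is true.

Count: 1.

1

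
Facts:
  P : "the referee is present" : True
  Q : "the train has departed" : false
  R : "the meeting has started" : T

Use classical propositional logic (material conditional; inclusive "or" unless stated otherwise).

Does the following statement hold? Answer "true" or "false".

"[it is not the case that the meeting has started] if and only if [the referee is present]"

Values: R=T, P=T.
Formalization: ¬R ↔ P

¬R = ¬T = F
¬R ↔ P = F ↔ T = F

False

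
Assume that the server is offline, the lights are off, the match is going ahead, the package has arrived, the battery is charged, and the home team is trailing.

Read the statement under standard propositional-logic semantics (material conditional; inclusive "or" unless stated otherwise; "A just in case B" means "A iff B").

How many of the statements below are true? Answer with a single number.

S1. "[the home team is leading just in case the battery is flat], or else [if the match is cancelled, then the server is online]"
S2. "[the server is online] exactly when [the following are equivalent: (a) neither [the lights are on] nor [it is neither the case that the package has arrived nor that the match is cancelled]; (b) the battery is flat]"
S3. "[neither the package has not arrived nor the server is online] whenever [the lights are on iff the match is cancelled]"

Let V = "the home team is leading" (F), U = "the battery is charged" (T), R = "the match is cancelled" (F), P = "the server is online" (F), Q = "the lights are on" (F), S = "the package has arrived" (T).

S1: Formalization: (V <-> ~U) | (R -> P)

~U = ~T = F
V <-> ~U = F <-> F = T
R -> P = F -> F = T
(V <-> ~U) | (R -> P) = T | T = T
Hence S1 is true.

S2: In symbols: P <-> ((Q nor (S nor R)) <-> ~U)

S nor R = T nor F = F
Q nor (S nor R) = F nor F = T
~U = ~T = F
(Q nor (S nor R)) <-> ~U = T <-> F = F
P <-> ((Q nor (S nor R)) <-> ~U) = F <-> F = T
So S2 is true.

S3: Parsed as (Q <-> R) -> (~S nor P)

Q <-> R = F <-> F = T
~S = ~T = F
~S nor P = F nor F = T
(Q <-> R) -> (~S nor P) = T -> T = T
Thus S3 is true.

True statements: 3.

3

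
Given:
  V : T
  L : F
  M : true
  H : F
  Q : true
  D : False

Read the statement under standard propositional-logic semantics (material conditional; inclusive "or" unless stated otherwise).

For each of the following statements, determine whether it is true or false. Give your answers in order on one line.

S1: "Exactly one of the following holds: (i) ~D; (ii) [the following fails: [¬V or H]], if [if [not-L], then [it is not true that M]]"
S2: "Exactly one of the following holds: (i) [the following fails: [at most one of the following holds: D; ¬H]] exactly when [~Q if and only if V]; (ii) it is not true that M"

S1 False / S2 True

S1: This is ~D xor ((~L -> ~M) -> ~(~V | H)).

~D = ~F = T
~L = ~F = T
~M = ~T = F
~L -> ~M = T -> F = F
~V = ~T = F
~V | H = F | F = F
~(~V | H) = ~F = T
(~L -> ~M) -> ~(~V | H) = F -> T = T
~D xor ((~L -> ~M) -> ~(~V | H)) = T xor T = F
So S1 is false.

S2: Formalization: (~(D nand ~H) <-> (~Q <-> V)) xor ~M

~H = ~F = T
D nand ~H = F nand T = T
~(D nand ~H) = ~T = F
~Q = ~T = F
~Q <-> V = F <-> T = F
~(D nand ~H) <-> (~Q <-> V) = F <-> F = T
~M = ~T = F
(~(D nand ~H) <-> (~Q <-> V)) xor ~M = T xor F = T
So S2 is true.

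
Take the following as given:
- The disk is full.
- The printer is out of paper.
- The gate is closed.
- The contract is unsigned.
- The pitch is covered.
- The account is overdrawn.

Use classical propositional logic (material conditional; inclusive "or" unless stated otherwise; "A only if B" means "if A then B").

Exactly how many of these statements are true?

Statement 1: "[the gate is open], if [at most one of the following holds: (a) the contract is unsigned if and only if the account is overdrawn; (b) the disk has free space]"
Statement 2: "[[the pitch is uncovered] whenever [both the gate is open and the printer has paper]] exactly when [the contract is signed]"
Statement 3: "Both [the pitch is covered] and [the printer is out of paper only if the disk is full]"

Let K = "the contract is signed" (F), H = "the account is overdrawn" (T), N = "the disk is full" (T), M = "the gate is open" (F), P = "the printer has paper" (F), Q = "the pitch is covered" (T).

Statement 1: This is ((~K <-> H) nand ~N) -> M.

~K = ~F = T
~K <-> H = T <-> T = T
~N = ~T = F
(~K <-> H) nand ~N = T nand F = T
((~K <-> H) nand ~N) -> M = T -> F = F
So Statement 1 is false.

Statement 2: In symbols: ((M & P) -> ~Q) <-> K

M & P = F & F = F
~Q = ~T = F
(M & P) -> ~Q = F -> F = T
((M & P) -> ~Q) <-> K = T <-> F = F
Thus Statement 2 is false.

Statement 3: This is Q & (~P -> N).

~P = ~F = T
~P -> N = T -> T = T
Q & (~P -> N) = T & T = T
Hence Statement 3 is true.

Count: 1.

1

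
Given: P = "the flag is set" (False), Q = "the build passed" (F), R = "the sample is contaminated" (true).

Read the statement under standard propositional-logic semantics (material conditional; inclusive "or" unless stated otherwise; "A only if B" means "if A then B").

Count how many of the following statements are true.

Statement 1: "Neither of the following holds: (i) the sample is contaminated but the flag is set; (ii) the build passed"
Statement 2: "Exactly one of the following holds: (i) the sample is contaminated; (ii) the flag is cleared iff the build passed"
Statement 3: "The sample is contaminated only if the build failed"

3

Statement 1: In symbols: (R and P) nor Q

R and P = True and False = False
(R and P) nor Q = False nor False = True
Hence Statement 1 is true.

Statement 2: Parsed as R xor (not P iff Q)

not P = not False = True
not P iff Q = True iff False = False
R xor (not P iff Q) = True xor False = True
Hence Statement 2 is true.

Statement 3: Parsed as R -> not Q

not Q = not False = True
R -> not Q = True -> True = True
So Statement 3 is true.

True statements: 3 (Statement 1, Statement 2, Statement 3).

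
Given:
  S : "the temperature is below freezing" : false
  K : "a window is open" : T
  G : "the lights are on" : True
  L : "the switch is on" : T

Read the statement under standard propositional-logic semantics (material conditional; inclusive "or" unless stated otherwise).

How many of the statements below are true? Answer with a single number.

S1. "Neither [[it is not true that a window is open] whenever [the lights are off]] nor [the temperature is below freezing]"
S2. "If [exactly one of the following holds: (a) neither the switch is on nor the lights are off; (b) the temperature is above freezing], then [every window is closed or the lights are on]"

S1: Formalization: (~G -> ~K) nor S

~G = ~T = F
~K = ~T = F
~G -> ~K = F -> F = T
(~G -> ~K) nor S = T nor F = F
Hence S1 is false.

S2: Parsed as ((L nor ~G) xor ~S) -> (~K | G)

~G = ~T = F
L nor ~G = T nor F = F
~S = ~F = T
(L nor ~G) xor ~S = F xor T = T
~K = ~T = F
~K | G = F | T = T
((L nor ~G) xor ~S) -> (~K | G) = T -> T = T
Hence S2 is true.

1 of the 2 statements is true (S2).

1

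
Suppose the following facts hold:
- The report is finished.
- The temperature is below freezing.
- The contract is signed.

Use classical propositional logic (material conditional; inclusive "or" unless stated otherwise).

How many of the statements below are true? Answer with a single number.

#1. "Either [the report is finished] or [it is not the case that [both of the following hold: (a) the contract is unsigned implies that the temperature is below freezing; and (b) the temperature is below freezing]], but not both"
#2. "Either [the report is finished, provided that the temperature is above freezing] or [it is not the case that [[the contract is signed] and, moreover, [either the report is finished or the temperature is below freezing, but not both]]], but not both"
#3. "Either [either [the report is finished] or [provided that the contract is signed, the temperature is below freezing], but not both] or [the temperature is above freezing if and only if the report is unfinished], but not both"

2

Let P = "the report is finished" (True), R = "the contract is signed" (True), Q = "the temperature is below freezing" (True).

#1: In symbols: P xor not ((not R -> Q) and Q)

not R = not True = False
not R -> Q = False -> True = True
(not R -> Q) and Q = True and True = True
not ((not R -> Q) and Q) = not True = False
P xor not ((not R -> Q) and Q) = True xor False = True
Hence #1 is true.

#2: In symbols: (not Q -> P) xor not (R and (P xor Q))

not Q = not True = False
not Q -> P = False -> True = True
P xor Q = True xor True = False
R and (P xor Q) = True and False = False
not (R and (P xor Q)) = not False = True
(not Q -> P) xor not (R and (P xor Q)) = True xor True = False
Thus #2 is false.

#3: Parsed as (P xor (R -> Q)) xor (not Q iff not P)

R -> Q = True -> True = True
P xor (R -> Q) = True xor True = False
not Q = not True = False
not P = not True = False
not Q iff not P = False iff False = True
(P xor (R -> Q)) xor (not Q iff not P) = False xor True = True
Thus #3 is true.

2 of the 3 statements are true (#1, #3).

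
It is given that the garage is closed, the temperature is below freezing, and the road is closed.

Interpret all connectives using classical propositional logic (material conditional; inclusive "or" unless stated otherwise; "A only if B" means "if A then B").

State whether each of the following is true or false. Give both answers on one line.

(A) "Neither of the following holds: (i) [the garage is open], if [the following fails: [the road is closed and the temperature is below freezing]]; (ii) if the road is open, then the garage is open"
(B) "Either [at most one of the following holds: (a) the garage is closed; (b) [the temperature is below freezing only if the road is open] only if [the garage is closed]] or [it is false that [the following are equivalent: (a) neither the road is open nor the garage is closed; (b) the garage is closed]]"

Let P = "the road is closed" (T), D = "the temperature is below freezing" (T), S = "the garage is closed" (T).

(A): In symbols: (~(P & D) -> ~S) nor (~P -> ~S)

P & D = T & T = T
~(P & D) = ~T = F
~S = ~T = F
~(P & D) -> ~S = F -> F = T
~P = ~T = F
~S = ~T = F
~P -> ~S = F -> F = T
(~(P & D) -> ~S) nor (~P -> ~S) = T nor T = F
So (A) is false.

(B): This is (S nand ((D -> ~P) -> S)) | ~((~P nor S) <-> S).

~P = ~T = F
D -> ~P = T -> F = F
(D -> ~P) -> S = F -> T = T
S nand ((D -> ~P) -> S) = T nand T = F
~P = ~T = F
~P nor S = F nor T = F
(~P nor S) <-> S = F <-> T = F
~((~P nor S) <-> S) = ~F = T
(S nand ((D -> ~P) -> S)) | ~((~P nor S) <-> S) = F | T = T
Hence (B) is true.

(A) False / (B) True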